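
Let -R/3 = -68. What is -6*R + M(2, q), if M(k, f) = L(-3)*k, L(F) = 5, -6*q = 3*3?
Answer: -1214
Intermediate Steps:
q = -3/2 ≈ -1.5000
R = 204 (R = -3*(-68) = 204)
M(k, f) = 5*k
-6*R + M(2, q) = -6*204 + 5*2 = -1224 + 10 = -1214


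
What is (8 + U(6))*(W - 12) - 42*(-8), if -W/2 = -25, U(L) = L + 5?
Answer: 1058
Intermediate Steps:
U(L) = 5 + L
W = 50 (W = -2*(-25) = 50)
(8 + U(6))*(W - 12) - 42*(-8) = (8 + (5 + 6))*(50 - 12) - 42*(-8) = (8 + 11)*38 + 336 = 19*38 + 336 = 722 + 336 = 1058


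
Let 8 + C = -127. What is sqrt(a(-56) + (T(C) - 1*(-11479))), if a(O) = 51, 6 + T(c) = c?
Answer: sqrt(11389) ≈ 106.72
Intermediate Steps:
C = -135 (C = -8 - 127 = -135)
T(c) = -6 + c
sqrt(a(-56) + (T(C) - 1*(-11479))) = sqrt(51 + ((-6 - 135) - 1*(-11479))) = sqrt(51 + (-141 + 11479)) = sqrt(51 + 11338) = sqrt(11389)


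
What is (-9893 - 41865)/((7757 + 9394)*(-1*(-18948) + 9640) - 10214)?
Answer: -25879/245151287 ≈ -0.00010556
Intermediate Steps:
(-9893 - 41865)/((7757 + 9394)*(-1*(-18948) + 9640) - 10214) = -51758/(17151*(18948 + 9640) - 10214) = -51758/(17151*28588 - 10214) = -51758/(490312788 - 10214) = -51758/490302574 = -51758*1/490302574 = -25879/245151287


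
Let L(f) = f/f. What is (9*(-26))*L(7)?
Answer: -234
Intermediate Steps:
L(f) = 1
(9*(-26))*L(7) = (9*(-26))*1 = -234*1 = -234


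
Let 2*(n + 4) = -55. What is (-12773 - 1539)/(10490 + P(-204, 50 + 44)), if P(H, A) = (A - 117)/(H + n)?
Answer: -1685238/1235209 ≈ -1.3643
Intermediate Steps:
n = -63/2 (n = -4 + (1/2)*(-55) = -4 - 55/2 = -63/2 ≈ -31.500)
P(H, A) = (-117 + A)/(-63/2 + H) (P(H, A) = (A - 117)/(H - 63/2) = (-117 + A)/(-63/2 + H))
(-12773 - 1539)/(10490 + P(-204, 50 + 44)) = (-12773 - 1539)/(10490 + 2*(-117 + (50 + 44))/(-63 + 2*(-204))) = -14312/(10490 + 2*(-117 + 94)/(-63 - 408)) = -14312/(10490 + 2*(-23)/(-471)) = -14312/(10490 + 2*(-1/471)*(-23)) = -14312/(10490 + 46/471) = -14312/4940836/471 = -14312*471/4940836 = -1685238/1235209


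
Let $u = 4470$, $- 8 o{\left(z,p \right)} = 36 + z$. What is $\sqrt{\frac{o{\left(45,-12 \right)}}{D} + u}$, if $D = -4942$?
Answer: $\frac{\sqrt{436689948471}}{9884} \approx 66.858$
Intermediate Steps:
$o{\left(z,p \right)} = - \frac{9}{2} - \frac{z}{8}$ ($o{\left(z,p \right)} = - \frac{36 + z}{8} = - \frac{9}{2} - \frac{z}{8}$)
$\sqrt{\frac{o{\left(45,-12 \right)}}{D} + u} = \sqrt{\frac{- \frac{9}{2} - \frac{45}{8}}{-4942} + 4470} = \sqrt{\left(- \frac{9}{2} - \frac{45}{8}\right) \left(- \frac{1}{4942}\right) + 4470} = \sqrt{\left(- \frac{81}{8}\right) \left(- \frac{1}{4942}\right) + 4470} = \sqrt{\frac{81}{39536} + 4470} = \sqrt{\frac{176726001}{39536}} = \frac{\sqrt{436689948471}}{9884}$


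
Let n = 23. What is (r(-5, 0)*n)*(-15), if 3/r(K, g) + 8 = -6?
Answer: 1035/14 ≈ 73.929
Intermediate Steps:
r(K, g) = -3/14 (r(K, g) = 3/(-8 - 6) = 3/(-14) = 3*(-1/14) = -3/14)
(r(-5, 0)*n)*(-15) = -3/14*23*(-15) = -69/14*(-15) = 1035/14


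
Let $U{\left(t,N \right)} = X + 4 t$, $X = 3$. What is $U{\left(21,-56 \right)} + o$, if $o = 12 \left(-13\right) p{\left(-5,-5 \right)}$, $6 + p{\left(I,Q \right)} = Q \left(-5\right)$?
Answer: $-2877$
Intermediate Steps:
$U{\left(t,N \right)} = 3 + 4 t$
$p{\left(I,Q \right)} = -6 - 5 Q$ ($p{\left(I,Q \right)} = -6 + Q \left(-5\right) = -6 - 5 Q$)
$o = -2964$ ($o = 12 \left(-13\right) \left(-6 - -25\right) = - 156 \left(-6 + 25\right) = \left(-156\right) 19 = -2964$)
$U{\left(21,-56 \right)} + o = \left(3 + 4 \cdot 21\right) - 2964 = \left(3 + 84\right) - 2964 = 87 - 2964 = -2877$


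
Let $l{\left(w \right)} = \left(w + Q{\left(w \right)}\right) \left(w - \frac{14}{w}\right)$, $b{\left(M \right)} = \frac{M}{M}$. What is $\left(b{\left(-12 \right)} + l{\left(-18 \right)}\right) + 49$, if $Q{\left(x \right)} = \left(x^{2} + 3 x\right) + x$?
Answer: $-3980$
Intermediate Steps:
$Q{\left(x \right)} = x^{2} + 4 x$
$b{\left(M \right)} = 1$
$l{\left(w \right)} = \left(w - \frac{14}{w}\right) \left(w + w \left(4 + w\right)\right)$ ($l{\left(w \right)} = \left(w + w \left(4 + w\right)\right) \left(w - \frac{14}{w}\right) = \left(w - \frac{14}{w}\right) \left(w + w \left(4 + w\right)\right)$)
$\left(b{\left(-12 \right)} + l{\left(-18 \right)}\right) + 49 = \left(1 + \left(-70 + \left(-18\right)^{3} - -252 + 5 \left(-18\right)^{2}\right)\right) + 49 = \left(1 + \left(-70 - 5832 + 252 + 5 \cdot 324\right)\right) + 49 = \left(1 + \left(-70 - 5832 + 252 + 1620\right)\right) + 49 = \left(1 - 4030\right) + 49 = -4029 + 49 = -3980$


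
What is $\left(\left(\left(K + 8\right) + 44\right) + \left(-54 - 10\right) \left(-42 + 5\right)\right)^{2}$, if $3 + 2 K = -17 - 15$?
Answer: $\frac{23088025}{4} \approx 5.772 \cdot 10^{6}$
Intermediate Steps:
$K = - \frac{35}{2}$ ($K = - \frac{3}{2} + \frac{-17 - 15}{2} = - \frac{3}{2} + \frac{1}{2} \left(-32\right) = - \frac{3}{2} - 16 = - \frac{35}{2} \approx -17.5$)
$\left(\left(\left(K + 8\right) + 44\right) + \left(-54 - 10\right) \left(-42 + 5\right)\right)^{2} = \left(\left(\left(- \frac{35}{2} + 8\right) + 44\right) + \left(-54 - 10\right) \left(-42 + 5\right)\right)^{2} = \left(\left(- \frac{19}{2} + 44\right) - -2368\right)^{2} = \left(\frac{69}{2} + 2368\right)^{2} = \left(\frac{4805}{2}\right)^{2} = \frac{23088025}{4}$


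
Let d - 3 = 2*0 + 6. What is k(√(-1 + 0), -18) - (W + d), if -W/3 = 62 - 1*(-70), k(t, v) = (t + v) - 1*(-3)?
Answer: 372 + I ≈ 372.0 + 1.0*I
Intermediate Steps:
k(t, v) = 3 + t + v (k(t, v) = (t + v) + 3 = 3 + t + v)
W = -396 (W = -3*(62 - 1*(-70)) = -3*(62 + 70) = -3*132 = -396)
d = 9 (d = 3 + (2*0 + 6) = 3 + (0 + 6) = 3 + 6 = 9)
k(√(-1 + 0), -18) - (W + d) = (3 + √(-1 + 0) - 18) - (-396 + 9) = (3 + √(-1) - 18) - 1*(-387) = (3 + I - 18) + 387 = (-15 + I) + 387 = 372 + I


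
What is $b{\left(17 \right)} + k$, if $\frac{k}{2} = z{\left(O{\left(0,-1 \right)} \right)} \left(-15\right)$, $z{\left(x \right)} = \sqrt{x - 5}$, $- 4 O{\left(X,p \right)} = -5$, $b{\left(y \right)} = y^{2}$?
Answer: $289 - 15 i \sqrt{15} \approx 289.0 - 58.095 i$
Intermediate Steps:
$O{\left(X,p \right)} = \frac{5}{4}$ ($O{\left(X,p \right)} = \left(- \frac{1}{4}\right) \left(-5\right) = \frac{5}{4}$)
$z{\left(x \right)} = \sqrt{-5 + x}$
$k = - 15 i \sqrt{15}$ ($k = 2 \sqrt{-5 + \frac{5}{4}} \left(-15\right) = 2 \sqrt{- \frac{15}{4}} \left(-15\right) = 2 \frac{i \sqrt{15}}{2} \left(-15\right) = 2 \left(- \frac{15 i \sqrt{15}}{2}\right) = - 15 i \sqrt{15} \approx - 58.095 i$)
$b{\left(17 \right)} + k = 17^{2} - 15 i \sqrt{15} = 289 - 15 i \sqrt{15}$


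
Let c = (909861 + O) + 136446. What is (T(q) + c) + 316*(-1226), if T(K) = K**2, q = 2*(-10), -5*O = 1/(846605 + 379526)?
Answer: 4041885665604/6130655 ≈ 6.5929e+5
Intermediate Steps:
O = -1/6130655 (O = -1/(5*(846605 + 379526)) = -1/5/1226131 = -1/5*1/1226131 = -1/6130655 ≈ -1.6311e-7)
c = 6414547241084/6130655 (c = (909861 - 1/6130655) + 136446 = 5578043888954/6130655 + 136446 = 6414547241084/6130655 ≈ 1.0463e+6)
q = -20
(T(q) + c) + 316*(-1226) = ((-20)**2 + 6414547241084/6130655) + 316*(-1226) = (400 + 6414547241084/6130655) - 387416 = 6416999503084/6130655 - 387416 = 4041885665604/6130655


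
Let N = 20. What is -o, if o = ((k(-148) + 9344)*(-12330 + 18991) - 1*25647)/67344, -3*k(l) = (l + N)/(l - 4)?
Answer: -3546133433/3838608 ≈ -923.81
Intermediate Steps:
k(l) = -(20 + l)/(3*(-4 + l)) (k(l) = -(l + 20)/(3*(l - 4)) = -(20 + l)/(3*(-4 + l)))
o = 3546133433/3838608 (o = (((-20 - 1*(-148))/(3*(-4 - 148)) + 9344)*(-12330 + 18991) - 1*25647)/67344 = (((⅓)*(-20 + 148)/(-152) + 9344)*6661 - 25647)*(1/67344) = (((⅓)*(-1/152)*128 + 9344)*6661 - 25647)*(1/67344) = ((-16/57 + 9344)*6661 - 25647)*(1/67344) = ((532592/57)*6661 - 25647)*(1/67344) = (3547595312/57 - 25647)*(1/67344) = (3546133433/57)*(1/67344) = 3546133433/3838608 ≈ 923.81)
-o = -1*3546133433/3838608 = -3546133433/3838608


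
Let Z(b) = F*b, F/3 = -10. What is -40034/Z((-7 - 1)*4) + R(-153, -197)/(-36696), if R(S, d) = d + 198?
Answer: -30606013/733920 ≈ -41.702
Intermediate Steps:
F = -30 (F = 3*(-10) = -30)
R(S, d) = 198 + d
Z(b) = -30*b
-40034/Z((-7 - 1)*4) + R(-153, -197)/(-36696) = -40034*(-1/(120*(-7 - 1))) + (198 - 197)/(-36696) = -40034/((-(-240)*4)) + 1*(-1/36696) = -40034/((-30*(-32))) - 1/36696 = -40034/960 - 1/36696 = -40034*1/960 - 1/36696 = -20017/480 - 1/36696 = -30606013/733920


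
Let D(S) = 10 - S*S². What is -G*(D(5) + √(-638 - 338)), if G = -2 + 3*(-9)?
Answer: -3335 + 116*I*√61 ≈ -3335.0 + 905.99*I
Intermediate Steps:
D(S) = 10 - S³
G = -29 (G = -2 - 27 = -29)
-G*(D(5) + √(-638 - 338)) = -(-29)*((10 - 1*5³) + √(-638 - 338)) = -(-29)*((10 - 1*125) + √(-976)) = -(-29)*((10 - 125) + 4*I*√61) = -(-29)*(-115 + 4*I*√61) = -(3335 - 116*I*√61) = -3335 + 116*I*√61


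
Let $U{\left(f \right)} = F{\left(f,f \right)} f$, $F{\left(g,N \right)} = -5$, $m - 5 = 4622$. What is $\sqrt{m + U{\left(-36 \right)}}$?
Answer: $\sqrt{4807} \approx 69.333$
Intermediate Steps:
$m = 4627$ ($m = 5 + 4622 = 4627$)
$U{\left(f \right)} = - 5 f$
$\sqrt{m + U{\left(-36 \right)}} = \sqrt{4627 - -180} = \sqrt{4627 + 180} = \sqrt{4807}$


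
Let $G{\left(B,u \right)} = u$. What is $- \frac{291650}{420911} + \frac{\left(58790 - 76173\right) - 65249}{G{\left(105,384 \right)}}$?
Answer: $- \frac{1453862973}{6734576} \approx -215.88$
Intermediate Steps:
$- \frac{291650}{420911} + \frac{\left(58790 - 76173\right) - 65249}{G{\left(105,384 \right)}} = - \frac{291650}{420911} + \frac{\left(58790 - 76173\right) - 65249}{384} = \left(-291650\right) \frac{1}{420911} + \left(-17383 - 65249\right) \frac{1}{384} = - \frac{291650}{420911} - \frac{3443}{16} = - \frac{1453862973}{6734576}$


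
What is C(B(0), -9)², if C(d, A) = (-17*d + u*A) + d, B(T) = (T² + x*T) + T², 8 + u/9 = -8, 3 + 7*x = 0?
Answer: 1679616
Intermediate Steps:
x = -3/7 (x = -3/7 + (⅐)*0 = -3/7 + 0 = -3/7 ≈ -0.42857)
u = -144 (u = -72 + 9*(-8) = -72 - 72 = -144)
B(T) = 2*T² - 3*T/7 (B(T) = (T² - 3*T/7) + T² = 2*T² - 3*T/7)
C(d, A) = -144*A - 16*d (C(d, A) = (-17*d - 144*A) + d = (-144*A - 17*d) + d = -144*A - 16*d)
C(B(0), -9)² = (-144*(-9) - 16*0*(-3 + 14*0)/7)² = (1296 - 16*0*(-3 + 0)/7)² = (1296 - 16*0*(-3)/7)² = (1296 - 16*0)² = (1296 + 0)² = 1296² = 1679616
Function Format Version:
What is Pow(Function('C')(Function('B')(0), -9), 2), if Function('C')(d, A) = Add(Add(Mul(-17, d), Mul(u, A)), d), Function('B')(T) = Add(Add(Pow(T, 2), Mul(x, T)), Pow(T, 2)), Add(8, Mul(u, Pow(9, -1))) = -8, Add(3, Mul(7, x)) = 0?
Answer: 1679616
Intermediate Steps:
x = Rational(-3, 7) (x = Add(Rational(-3, 7), Mul(Rational(1, 7), 0)) = Add(Rational(-3, 7), 0) = Rational(-3, 7) ≈ -0.42857)
u = -144 (u = Add(-72, Mul(9, -8)) = Add(-72, -72) = -144)
Function('B')(T) = Add(Mul(2, Pow(T, 2)), Mul(Rational(-3, 7), T)) (Function('B')(T) = Add(Add(Pow(T, 2), Mul(Rational(-3, 7), T)), Pow(T, 2)) = Add(Mul(2, Pow(T, 2)), Mul(Rational(-3, 7), T)))
Function('C')(d, A) = Add(Mul(-144, A), Mul(-16, d)) (Function('C')(d, A) = Add(Add(Mul(-17, d), Mul(-144, A)), d) = Add(Add(Mul(-144, A), Mul(-17, d)), d) = Add(Mul(-144, A), Mul(-16, d)))
Pow(Function('C')(Function('B')(0), -9), 2) = Pow(Add(Mul(-144, -9), Mul(-16, Mul(Rational(1, 7), 0, Add(-3, Mul(14, 0))))), 2) = Pow(Add(1296, Mul(-16, Mul(Rational(1, 7), 0, Add(-3, 0)))), 2) = Pow(Add(1296, Mul(-16, Mul(Rational(1, 7), 0, -3))), 2) = Pow(Add(1296, Mul(-16, 0)), 2) = Pow(Add(1296, 0), 2) = Pow(1296, 2) = 1679616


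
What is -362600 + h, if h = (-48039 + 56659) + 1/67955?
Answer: -24054710899/67955 ≈ -3.5398e+5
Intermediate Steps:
h = 585772101/67955 (h = 8620 + 1/67955 = 585772101/67955 ≈ 8620.0)
-362600 + h = -362600 + 585772101/67955 = -24054710899/67955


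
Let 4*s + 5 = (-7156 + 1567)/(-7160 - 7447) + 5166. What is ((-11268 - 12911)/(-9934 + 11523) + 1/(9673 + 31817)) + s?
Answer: 45479825055509/35666837010 ≈ 1275.1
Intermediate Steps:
s = 698077/541 (s = -5/4 + ((-7156 + 1567)/(-7160 - 7447) + 5166)/4 = -5/4 + (-5589/(-14607) + 5166)/4 = -5/4 + (-5589*(-1/14607) + 5166)/4 = -5/4 + (207/541 + 5166)/4 = -5/4 + (¼)*(2795013/541) = -5/4 + 2795013/2164 = 698077/541 ≈ 1290.3)
((-11268 - 12911)/(-9934 + 11523) + 1/(9673 + 31817)) + s = ((-11268 - 12911)/(-9934 + 11523) + 1/(9673 + 31817)) + 698077/541 = (-24179/1589 + 1/41490) + 698077/541 = -1003185121/65927610 + 698077/541 = 45479825055509/35666837010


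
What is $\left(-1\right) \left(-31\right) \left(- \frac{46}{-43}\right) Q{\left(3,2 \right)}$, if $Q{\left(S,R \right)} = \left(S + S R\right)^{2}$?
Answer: $\frac{115506}{43} \approx 2686.2$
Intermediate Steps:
$Q{\left(S,R \right)} = \left(S + R S\right)^{2}$
$\left(-1\right) \left(-31\right) \left(- \frac{46}{-43}\right) Q{\left(3,2 \right)} = \left(-1\right) \left(-31\right) \left(- \frac{46}{-43}\right) 3^{2} \left(1 + 2\right)^{2} = 31 \left(\left(-46\right) \left(- \frac{1}{43}\right)\right) 9 \cdot 3^{2} = 31 \cdot \frac{46}{43} \cdot 9 \cdot 9 = \frac{1426}{43} \cdot 81 = \frac{115506}{43}$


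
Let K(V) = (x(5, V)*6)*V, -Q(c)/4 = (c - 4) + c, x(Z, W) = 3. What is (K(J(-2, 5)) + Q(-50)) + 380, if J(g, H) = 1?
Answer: 814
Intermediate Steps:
Q(c) = 16 - 8*c (Q(c) = -4*((c - 4) + c) = -4*((-4 + c) + c) = -4*(-4 + 2*c) = 16 - 8*c)
K(V) = 18*V (K(V) = (3*6)*V = 18*V)
(K(J(-2, 5)) + Q(-50)) + 380 = (18*1 + (16 - 8*(-50))) + 380 = (18 + (16 + 400)) + 380 = (18 + 416) + 380 = 434 + 380 = 814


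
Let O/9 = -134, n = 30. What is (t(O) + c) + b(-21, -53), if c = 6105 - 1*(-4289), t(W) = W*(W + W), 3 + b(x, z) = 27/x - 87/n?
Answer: 204348117/70 ≈ 2.9193e+6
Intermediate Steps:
O = -1206 (O = 9*(-134) = -1206)
b(x, z) = -59/10 + 27/x (b(x, z) = -3 + (27/x - 87/30) = -3 + (27/x - 87*1/30) = -3 + (27/x - 29/10) = -3 + (-29/10 + 27/x) = -59/10 + 27/x)
t(W) = 2*W**2 (t(W) = W*(2*W) = 2*W**2)
c = 10394 (c = 6105 + 4289 = 10394)
(t(O) + c) + b(-21, -53) = (2*(-1206)**2 + 10394) + (-59/10 + 27/(-21)) = (2*1454436 + 10394) + (-59/10 + 27*(-1/21)) = (2908872 + 10394) + (-59/10 - 9/7) = 2919266 - 503/70 = 204348117/70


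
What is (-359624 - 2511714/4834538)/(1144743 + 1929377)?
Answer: -124187028959/1061567854040 ≈ -0.11698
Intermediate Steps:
(-359624 - 2511714/4834538)/(1144743 + 1929377) = (-359624 - 2511714*1/4834538)/3074120 = (-359624 - 1255857/2417269)*(1/3074120) = -869309202713/2417269*1/3074120 = -124187028959/1061567854040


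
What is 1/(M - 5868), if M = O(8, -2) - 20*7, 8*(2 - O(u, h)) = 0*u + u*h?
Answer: -1/6004 ≈ -0.00016656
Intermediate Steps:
O(u, h) = 2 - h*u/8 (O(u, h) = 2 - (0*u + u*h)/8 = 2 - (0 + h*u)/8 = 2 - h*u/8)
M = -136 (M = (2 - ⅛*(-2)*8) - 20*7 = (2 + 2) - 140 = 4 - 140 = -136)
1/(M - 5868) = 1/(-136 - 5868) = 1/(-6004) = -1/6004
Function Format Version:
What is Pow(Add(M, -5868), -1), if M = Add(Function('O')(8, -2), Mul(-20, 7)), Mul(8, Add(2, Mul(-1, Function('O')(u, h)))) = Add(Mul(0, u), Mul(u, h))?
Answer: Rational(-1, 6004) ≈ -0.00016656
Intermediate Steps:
Function('O')(u, h) = Add(2, Mul(Rational(-1, 8), h, u)) (Function('O')(u, h) = Add(2, Mul(Rational(-1, 8), Add(Mul(0, u), Mul(u, h)))) = Add(2, Mul(Rational(-1, 8), Add(0, Mul(h, u)))) = Add(2, Mul(Rational(-1, 8), Mul(h, u))) = Add(2, Mul(Rational(-1, 8), h, u)))
M = -136 (M = Add(Add(2, Mul(Rational(-1, 8), -2, 8)), Mul(-20, 7)) = Add(Add(2, 2), -140) = Add(4, -140) = -136)
Pow(Add(M, -5868), -1) = Pow(Add(-136, -5868), -1) = Pow(-6004, -1) = Rational(-1, 6004)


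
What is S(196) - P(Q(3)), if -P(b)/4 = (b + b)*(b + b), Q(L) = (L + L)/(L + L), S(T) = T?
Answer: 212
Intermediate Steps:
Q(L) = 1 (Q(L) = (2*L)/((2*L)) = (2*L)*(1/(2*L)) = 1)
P(b) = -16*b² (P(b) = -4*(b + b)*(b + b) = -4*2*b*2*b = -16*b²)
S(196) - P(Q(3)) = 196 - (-16)*1² = 196 - (-16) = 196 - 1*(-16) = 196 + 16 = 212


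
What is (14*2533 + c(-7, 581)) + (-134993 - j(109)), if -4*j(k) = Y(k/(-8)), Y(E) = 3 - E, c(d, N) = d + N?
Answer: -3166491/32 ≈ -98953.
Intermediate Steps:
c(d, N) = N + d
j(k) = -¾ - k/32 (j(k) = -(3 - k/(-8))/4 = -(3 - k*(-1)/8)/4 = -(3 - (-1)*k/8)/4 = -(3 + k/8)/4 = -¾ - k/32)
(14*2533 + c(-7, 581)) + (-134993 - j(109)) = (14*2533 + (581 - 7)) + (-134993 - (-¾ - 1/32*109)) = (35462 + 574) + (-134993 - (-¾ - 109/32)) = 36036 + (-134993 - 1*(-133/32)) = 36036 + (-134993 + 133/32) = 36036 - 4319643/32 = -3166491/32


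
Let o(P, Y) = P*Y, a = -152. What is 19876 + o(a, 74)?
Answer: 8628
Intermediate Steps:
19876 + o(a, 74) = 19876 - 152*74 = 19876 - 11248 = 8628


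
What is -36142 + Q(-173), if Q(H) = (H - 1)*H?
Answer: -6040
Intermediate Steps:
Q(H) = H*(-1 + H) (Q(H) = (-1 + H)*H = H*(-1 + H))
-36142 + Q(-173) = -36142 - 173*(-1 - 173) = -36142 - 173*(-174) = -36142 + 30102 = -6040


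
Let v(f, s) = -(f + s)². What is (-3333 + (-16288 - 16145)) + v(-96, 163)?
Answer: -40255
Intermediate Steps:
(-3333 + (-16288 - 16145)) + v(-96, 163) = (-3333 + (-16288 - 16145)) - (-96 + 163)² = (-3333 - 32433) - 1*67² = -35766 - 1*4489 = -35766 - 4489 = -40255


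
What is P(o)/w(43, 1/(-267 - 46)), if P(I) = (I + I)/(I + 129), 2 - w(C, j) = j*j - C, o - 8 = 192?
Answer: 9796900/362607679 ≈ 0.027018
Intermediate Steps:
o = 200 (o = 8 + 192 = 200)
w(C, j) = 2 + C - j² (w(C, j) = 2 - (j*j - C) = 2 - (j² - C) = 2 + (C - j²) = 2 + C - j²)
P(I) = 2*I/(129 + I) (P(I) = (2*I)/(129 + I) = 2*I/(129 + I))
P(o)/w(43, 1/(-267 - 46)) = (2*200/(129 + 200))/(2 + 43 - (1/(-267 - 46))²) = (2*200/329)/(2 + 43 - (1/(-313))²) = (2*200*(1/329))/(2 + 43 - (-1/313)²) = 400/(329*(2 + 43 - 1*1/97969)) = 400/(329*(2 + 43 - 1/97969)) = 400/(329*(4408604/97969)) = (400/329)*(97969/4408604) = 9796900/362607679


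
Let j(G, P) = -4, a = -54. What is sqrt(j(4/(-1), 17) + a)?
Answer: I*sqrt(58) ≈ 7.6158*I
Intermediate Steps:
sqrt(j(4/(-1), 17) + a) = sqrt(-4 - 54) = sqrt(-58) = I*sqrt(58)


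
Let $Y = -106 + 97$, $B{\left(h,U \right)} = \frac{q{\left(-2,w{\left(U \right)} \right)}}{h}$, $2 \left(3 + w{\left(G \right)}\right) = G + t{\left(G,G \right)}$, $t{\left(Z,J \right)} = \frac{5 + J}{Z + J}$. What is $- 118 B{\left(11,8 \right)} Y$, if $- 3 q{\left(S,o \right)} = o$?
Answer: $- \frac{7965}{176} \approx -45.256$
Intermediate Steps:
$t{\left(Z,J \right)} = \frac{5 + J}{J + Z}$
$w{\left(G \right)} = -3 + \frac{G}{2} + \frac{5 + G}{4 G}$ ($w{\left(G \right)} = -3 + \frac{G + \frac{5 + G}{G + G}}{2} = -3 + \frac{G + \frac{5 + G}{2 G}}{2} = -3 + \left(\frac{G}{2} + \frac{5 + G}{4 G}\right) = -3 + \frac{G}{2} + \frac{5 + G}{4 G}$)
$q{\left(S,o \right)} = - \frac{o}{3}$
$B{\left(h,U \right)} = \frac{\frac{11}{12} - \frac{5}{12 U} - \frac{U}{6}}{h}$ ($B{\left(h,U \right)} = \frac{\left(- \frac{1}{3}\right) \left(- \frac{11}{4} + \frac{U}{2} + \frac{5}{4 U}\right)}{h} = \frac{\frac{11}{12} - \frac{5}{12 U} - \frac{U}{6}}{h}$)
$Y = -9$
$- 118 B{\left(11,8 \right)} Y = - 118 \frac{-5 - 2 \cdot 8^{2} + 11 \cdot 8}{12 \cdot 8 \cdot 11} \left(-9\right) = - 118 \cdot \frac{1}{12} \cdot \frac{1}{8} \cdot \frac{1}{11} \left(-5 - 128 + 88\right) \left(-9\right) = - 118 \cdot \frac{1}{12} \cdot \frac{1}{8} \cdot \frac{1}{11} \left(-45\right) \left(-9\right) = \left(-118\right) \left(- \frac{15}{352}\right) \left(-9\right) = \frac{885}{176} \left(-9\right) = - \frac{7965}{176}$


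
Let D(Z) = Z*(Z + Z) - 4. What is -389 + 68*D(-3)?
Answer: 563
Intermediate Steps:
D(Z) = -4 + 2*Z**2 (D(Z) = Z*(2*Z) - 4 = 2*Z**2 - 4 = -4 + 2*Z**2)
-389 + 68*D(-3) = -389 + 68*(-4 + 2*(-3)**2) = -389 + 68*(-4 + 2*9) = -389 + 68*(-4 + 18) = -389 + 68*14 = -389 + 952 = 563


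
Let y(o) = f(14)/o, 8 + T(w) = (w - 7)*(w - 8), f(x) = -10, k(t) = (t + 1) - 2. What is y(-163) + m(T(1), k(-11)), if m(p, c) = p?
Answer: 5552/163 ≈ 34.061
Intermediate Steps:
k(t) = -1 + t (k(t) = (1 + t) - 2 = -1 + t)
T(w) = -8 + (-8 + w)*(-7 + w) (T(w) = -8 + (w - 7)*(w - 8) = -8 + (-7 + w)*(-8 + w) = -8 + (-8 + w)*(-7 + w))
y(o) = -10/o
y(-163) + m(T(1), k(-11)) = -10/(-163) + (48 + 1² - 15*1) = -10*(-1/163) + (48 + 1 - 15) = 10/163 + 34 = 5552/163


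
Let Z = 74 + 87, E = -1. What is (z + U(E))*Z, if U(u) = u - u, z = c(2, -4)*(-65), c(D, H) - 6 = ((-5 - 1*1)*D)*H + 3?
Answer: -596505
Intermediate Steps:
c(D, H) = 9 - 6*D*H (c(D, H) = 6 + (((-5 - 1*1)*D)*H + 3) = 6 + (((-5 - 1)*D)*H + 3) = 6 + ((-6*D)*H + 3) = 6 + (-6*D*H + 3) = 6 + (3 - 6*D*H) = 9 - 6*D*H)
z = -3705 (z = (9 - 6*2*(-4))*(-65) = (9 + 48)*(-65) = 57*(-65) = -3705)
U(u) = 0
Z = 161
(z + U(E))*Z = (-3705 + 0)*161 = -3705*161 = -596505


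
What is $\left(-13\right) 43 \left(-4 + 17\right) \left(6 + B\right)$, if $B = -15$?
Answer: $65403$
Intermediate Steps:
$\left(-13\right) 43 \left(-4 + 17\right) \left(6 + B\right) = \left(-13\right) 43 \left(-4 + 17\right) \left(6 - 15\right) = - 559 \cdot 13 \left(-9\right) = \left(-559\right) \left(-117\right) = 65403$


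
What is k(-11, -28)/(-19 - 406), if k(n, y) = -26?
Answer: 26/425 ≈ 0.061176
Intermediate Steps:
k(-11, -28)/(-19 - 406) = -26/(-19 - 406) = -26/(-425) = -26*(-1/425) = 26/425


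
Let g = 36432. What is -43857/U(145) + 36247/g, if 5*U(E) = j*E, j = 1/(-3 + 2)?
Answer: 1598849387/1056528 ≈ 1513.3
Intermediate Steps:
j = -1 (j = 1/(-1) = -1)
U(E) = -E/5 (U(E) = (-E)/5 = -E/5)
-43857/U(145) + 36247/g = -43857/((-⅕*145)) + 36247/36432 = -43857/(-29) + 36247*(1/36432) = -43857*(-1/29) + 36247/36432 = 43857/29 + 36247/36432 = 1598849387/1056528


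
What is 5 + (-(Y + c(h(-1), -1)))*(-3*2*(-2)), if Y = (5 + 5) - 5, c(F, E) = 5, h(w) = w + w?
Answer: -115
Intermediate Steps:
h(w) = 2*w
Y = 5 (Y = 10 - 5 = 5)
5 + (-(Y + c(h(-1), -1)))*(-3*2*(-2)) = 5 + (-(5 + 5))*(-3*2*(-2)) = 5 + (-1*10)*(-6*(-2)) = 5 - 10*12 = 5 - 120 = -115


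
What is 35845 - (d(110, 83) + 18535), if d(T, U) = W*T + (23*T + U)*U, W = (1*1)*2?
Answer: -199789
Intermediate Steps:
W = 2 (W = 1*2 = 2)
d(T, U) = 2*T + U*(U + 23*T) (d(T, U) = 2*T + (23*T + U)*U = 2*T + (U + 23*T)*U = 2*T + U*(U + 23*T))
35845 - (d(110, 83) + 18535) = 35845 - ((83² + 2*110 + 23*110*83) + 18535) = 35845 - ((6889 + 220 + 209990) + 18535) = 35845 - (217099 + 18535) = 35845 - 1*235634 = 35845 - 235634 = -199789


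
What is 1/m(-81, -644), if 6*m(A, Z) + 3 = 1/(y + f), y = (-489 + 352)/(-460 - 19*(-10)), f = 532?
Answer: -287554/143687 ≈ -2.0013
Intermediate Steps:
y = 137/270 (y = -137/(-460 + 190) = -137/(-270) = -137*(-1/270) = 137/270 ≈ 0.50741)
m(A, Z) = -143687/287554 (m(A, Z) = -½ + 1/(6*(137/270 + 532)) = -½ + 1/(6*(143777/270)) = -½ + (⅙)*(270/143777) = -½ + 45/143777 = -143687/287554)
1/m(-81, -644) = 1/(-143687/287554) = -287554/143687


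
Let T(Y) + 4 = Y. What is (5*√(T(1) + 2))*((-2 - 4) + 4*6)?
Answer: 90*I ≈ 90.0*I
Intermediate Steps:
T(Y) = -4 + Y
(5*√(T(1) + 2))*((-2 - 4) + 4*6) = (5*√((-4 + 1) + 2))*((-2 - 4) + 4*6) = (5*√(-3 + 2))*(-6 + 24) = (5*√(-1))*18 = (5*I)*18 = 90*I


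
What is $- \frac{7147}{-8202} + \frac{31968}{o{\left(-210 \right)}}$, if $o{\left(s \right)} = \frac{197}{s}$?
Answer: $- \frac{55060914601}{1615794} \approx -34077.0$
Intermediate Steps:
$- \frac{7147}{-8202} + \frac{31968}{o{\left(-210 \right)}} = - \frac{7147}{-8202} + \frac{31968}{197 \frac{1}{-210}} = \left(-7147\right) \left(- \frac{1}{8202}\right) + \frac{31968}{197 \left(- \frac{1}{210}\right)} = \frac{7147}{8202} + \frac{31968}{- \frac{197}{210}} = \frac{7147}{8202} + 31968 \left(- \frac{210}{197}\right) = \frac{7147}{8202} - \frac{6713280}{197} = - \frac{55060914601}{1615794}$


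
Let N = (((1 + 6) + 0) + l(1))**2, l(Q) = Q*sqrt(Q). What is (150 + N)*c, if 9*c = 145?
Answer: 31030/9 ≈ 3447.8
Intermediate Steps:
c = 145/9 (c = (1/9)*145 = 145/9 ≈ 16.111)
l(Q) = Q**(3/2)
N = 64 (N = (((1 + 6) + 0) + 1**(3/2))**2 = ((7 + 0) + 1)**2 = (7 + 1)**2 = 8**2 = 64)
(150 + N)*c = (150 + 64)*(145/9) = 214*(145/9) = 31030/9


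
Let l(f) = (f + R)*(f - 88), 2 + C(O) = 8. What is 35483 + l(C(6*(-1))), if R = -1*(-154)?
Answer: 22363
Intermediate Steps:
C(O) = 6 (C(O) = -2 + 8 = 6)
R = 154
l(f) = (-88 + f)*(154 + f) (l(f) = (f + 154)*(f - 88) = (154 + f)*(-88 + f) = (-88 + f)*(154 + f))
35483 + l(C(6*(-1))) = 35483 + (-13552 + 6² + 66*6) = 35483 + (-13552 + 36 + 396) = 35483 - 13120 = 22363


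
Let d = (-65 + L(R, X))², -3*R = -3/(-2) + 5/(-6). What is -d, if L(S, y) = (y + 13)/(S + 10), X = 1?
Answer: -7823209/1936 ≈ -4040.9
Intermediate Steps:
R = -2/9 (R = -(-3/(-2) + 5/(-6))/3 = -(-3*(-½) + 5*(-⅙))/3 = -(3/2 - ⅚)/3 = -⅓*⅔ = -2/9 ≈ -0.22222)
L(S, y) = (13 + y)/(10 + S)
d = 7823209/1936 (d = (-65 + (13 + 1)/(10 - 2/9))² = (-65 + 14/(88/9))² = (-65 + (9/88)*14)² = (-65 + 63/44)² = (-2797/44)² = 7823209/1936 ≈ 4040.9)
-d = -1*7823209/1936 = -7823209/1936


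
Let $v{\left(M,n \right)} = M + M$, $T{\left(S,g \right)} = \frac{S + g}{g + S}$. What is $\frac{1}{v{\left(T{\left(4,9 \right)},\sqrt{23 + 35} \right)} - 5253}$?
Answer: $- \frac{1}{5251} \approx -0.00019044$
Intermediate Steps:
$T{\left(S,g \right)} = 1$ ($T{\left(S,g \right)} = \frac{S + g}{S + g} = 1$)
$v{\left(M,n \right)} = 2 M$
$\frac{1}{v{\left(T{\left(4,9 \right)},\sqrt{23 + 35} \right)} - 5253} = \frac{1}{2 \cdot 1 - 5253} = \frac{1}{2 - 5253} = \frac{1}{-5251} = - \frac{1}{5251}$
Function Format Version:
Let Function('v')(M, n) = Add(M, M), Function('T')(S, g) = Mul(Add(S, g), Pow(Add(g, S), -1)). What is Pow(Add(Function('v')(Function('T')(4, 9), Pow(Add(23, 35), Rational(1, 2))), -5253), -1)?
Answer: Rational(-1, 5251) ≈ -0.00019044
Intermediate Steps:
Function('T')(S, g) = 1 (Function('T')(S, g) = Mul(Add(S, g), Pow(Add(S, g), -1)) = 1)
Function('v')(M, n) = Mul(2, M)
Pow(Add(Function('v')(Function('T')(4, 9), Pow(Add(23, 35), Rational(1, 2))), -5253), -1) = Pow(Add(Mul(2, 1), -5253), -1) = Pow(Add(2, -5253), -1) = Pow(-5251, -1) = Rational(-1, 5251)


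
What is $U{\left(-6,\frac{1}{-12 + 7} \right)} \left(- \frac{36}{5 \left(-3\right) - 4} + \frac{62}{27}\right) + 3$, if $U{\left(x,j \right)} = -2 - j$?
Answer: $- \frac{259}{57} \approx -4.5439$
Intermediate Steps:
$U{\left(-6,\frac{1}{-12 + 7} \right)} \left(- \frac{36}{5 \left(-3\right) - 4} + \frac{62}{27}\right) + 3 = \left(-2 - \frac{1}{-12 + 7}\right) \left(- \frac{36}{5 \left(-3\right) - 4} + \frac{62}{27}\right) + 3 = \left(-2 - \frac{1}{-5}\right) \left(- \frac{36}{-15 - 4} + 62 \cdot \frac{1}{27}\right) + 3 = \left(-2 - - \frac{1}{5}\right) \left(- \frac{36}{-19} + \frac{62}{27}\right) + 3 = \left(-2 + \frac{1}{5}\right) \left(\left(-36\right) \left(- \frac{1}{19}\right) + \frac{62}{27}\right) + 3 = - \frac{9 \left(\frac{36}{19} + \frac{62}{27}\right)}{5} + 3 = \left(- \frac{9}{5}\right) \frac{2150}{513} + 3 = - \frac{430}{57} + 3 = - \frac{259}{57}$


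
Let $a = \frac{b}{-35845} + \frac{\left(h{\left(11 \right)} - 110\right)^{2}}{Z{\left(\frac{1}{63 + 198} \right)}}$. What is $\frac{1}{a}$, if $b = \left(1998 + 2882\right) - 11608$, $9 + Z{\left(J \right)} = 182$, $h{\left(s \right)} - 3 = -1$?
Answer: $\frac{6201185}{419260024} \approx 0.014791$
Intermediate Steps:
$h{\left(s \right)} = 2$ ($h{\left(s \right)} = 3 - 1 = 2$)
$Z{\left(J \right)} = 173$ ($Z{\left(J \right)} = -9 + 182 = 173$)
$b = -6728$ ($b = 4880 - 11608 = -6728$)
$a = \frac{419260024}{6201185}$ ($a = - \frac{6728}{-35845} + \frac{\left(2 - 110\right)^{2}}{173} = \left(-6728\right) \left(- \frac{1}{35845}\right) + \left(-108\right)^{2} \cdot \frac{1}{173} = \frac{6728}{35845} + 11664 \cdot \frac{1}{173} = \frac{6728}{35845} + \frac{11664}{173} = \frac{419260024}{6201185} \approx 67.61$)
$\frac{1}{a} = \frac{1}{\frac{419260024}{6201185}} = \frac{6201185}{419260024}$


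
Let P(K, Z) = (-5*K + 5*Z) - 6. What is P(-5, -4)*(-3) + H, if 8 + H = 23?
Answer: 18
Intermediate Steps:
H = 15 (H = -8 + 23 = 15)
P(K, Z) = -6 - 5*K + 5*Z
P(-5, -4)*(-3) + H = (-6 - 5*(-5) + 5*(-4))*(-3) + 15 = (-6 + 25 - 20)*(-3) + 15 = -1*(-3) + 15 = 3 + 15 = 18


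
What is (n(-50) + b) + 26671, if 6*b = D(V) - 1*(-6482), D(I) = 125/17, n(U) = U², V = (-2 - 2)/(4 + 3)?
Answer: 1028587/34 ≈ 30253.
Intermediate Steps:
V = -4/7 ≈ -0.57143
D(I) = 125/17 (D(I) = 125*(1/17) = 125/17)
b = 36773/34 (b = (125/17 - 1*(-6482))/6 = (125/17 + 6482)/6 = (⅙)*(110319/17) = 36773/34 ≈ 1081.6)
(n(-50) + b) + 26671 = ((-50)² + 36773/34) + 26671 = (2500 + 36773/34) + 26671 = 121773/34 + 26671 = 1028587/34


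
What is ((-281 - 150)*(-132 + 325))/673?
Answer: -83183/673 ≈ -123.60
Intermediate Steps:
((-281 - 150)*(-132 + 325))/673 = -431*193*(1/673) = -83183*1/673 = -83183/673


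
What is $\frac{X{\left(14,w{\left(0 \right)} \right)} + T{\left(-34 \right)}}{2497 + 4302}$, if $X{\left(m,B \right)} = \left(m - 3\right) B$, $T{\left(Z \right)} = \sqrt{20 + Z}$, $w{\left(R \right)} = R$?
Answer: $\frac{i \sqrt{14}}{6799} \approx 0.00055033 i$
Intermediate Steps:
$X{\left(m,B \right)} = B \left(-3 + m\right)$ ($X{\left(m,B \right)} = \left(-3 + m\right) B = B \left(-3 + m\right)$)
$\frac{X{\left(14,w{\left(0 \right)} \right)} + T{\left(-34 \right)}}{2497 + 4302} = \frac{0 \left(-3 + 14\right) + \sqrt{20 - 34}}{2497 + 4302} = \frac{0 \cdot 11 + \sqrt{-14}}{6799} = \left(0 + i \sqrt{14}\right) \frac{1}{6799} = i \sqrt{14} \cdot \frac{1}{6799} = \frac{i \sqrt{14}}{6799}$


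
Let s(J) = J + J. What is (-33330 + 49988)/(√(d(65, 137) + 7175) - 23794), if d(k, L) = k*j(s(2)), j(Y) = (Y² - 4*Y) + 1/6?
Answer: -2378162712/3396883501 - 16658*√258690/3396883501 ≈ -0.70260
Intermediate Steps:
s(J) = 2*J
j(Y) = ⅙ + Y² - 4*Y (j(Y) = (Y² - 4*Y) + ⅙ = ⅙ + Y² - 4*Y)
d(k, L) = k/6 (d(k, L) = k*(⅙ + (2*2)² - 8*2) = k*(⅙ + 4² - 4*4) = k*(⅙ + 16 - 16) = k*(⅙) = k/6)
(-33330 + 49988)/(√(d(65, 137) + 7175) - 23794) = (-33330 + 49988)/(√((⅙)*65 + 7175) - 23794) = 16658/(√(65/6 + 7175) - 23794) = 16658/(√(43115/6) - 23794) = 16658/(√258690/6 - 23794) = 16658/(-23794 + √258690/6)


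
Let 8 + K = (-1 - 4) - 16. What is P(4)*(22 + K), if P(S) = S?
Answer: -28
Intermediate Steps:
K = -29 (K = -8 + ((-1 - 4) - 16) = -8 + (-5 - 16) = -8 - 21 = -29)
P(4)*(22 + K) = 4*(22 - 29) = 4*(-7) = -28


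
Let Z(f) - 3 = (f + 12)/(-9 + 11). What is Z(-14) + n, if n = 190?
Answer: 192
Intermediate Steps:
Z(f) = 9 + f/2 (Z(f) = 3 + (f + 12)/(-9 + 11) = 3 + (12 + f)/2 = 3 + (12 + f)*(½) = 3 + (6 + f/2) = 9 + f/2)
Z(-14) + n = (9 + (½)*(-14)) + 190 = (9 - 7) + 190 = 2 + 190 = 192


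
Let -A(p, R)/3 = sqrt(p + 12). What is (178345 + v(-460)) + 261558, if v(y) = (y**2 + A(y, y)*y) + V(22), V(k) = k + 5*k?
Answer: 651635 + 11040*I*sqrt(7) ≈ 6.5164e+5 + 29209.0*I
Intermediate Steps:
A(p, R) = -3*sqrt(12 + p) (A(p, R) = -3*sqrt(p + 12) = -3*sqrt(12 + p))
V(k) = 6*k
v(y) = 132 + y**2 - 3*y*sqrt(12 + y) (v(y) = (y**2 + (-3*sqrt(12 + y))*y) + 6*22 = (y**2 - 3*y*sqrt(12 + y)) + 132 = 132 + y**2 - 3*y*sqrt(12 + y))
(178345 + v(-460)) + 261558 = (178345 + (132 + (-460)**2 - 3*(-460)*sqrt(12 - 460))) + 261558 = (178345 + (132 + 211600 - 3*(-460)*sqrt(-448))) + 261558 = (178345 + (132 + 211600 - 3*(-460)*8*I*sqrt(7))) + 261558 = (178345 + (132 + 211600 + 11040*I*sqrt(7))) + 261558 = (178345 + (211732 + 11040*I*sqrt(7))) + 261558 = (390077 + 11040*I*sqrt(7)) + 261558 = 651635 + 11040*I*sqrt(7)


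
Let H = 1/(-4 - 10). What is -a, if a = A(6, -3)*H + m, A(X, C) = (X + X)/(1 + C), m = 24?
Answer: -171/7 ≈ -24.429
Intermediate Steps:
A(X, C) = 2*X/(1 + C) (A(X, C) = (2*X)/(1 + C) = 2*X/(1 + C))
H = -1/14 (H = 1/(-14) = -1/14 ≈ -0.071429)
a = 171/7 (a = (2*6/(1 - 3))*(-1/14) + 24 = (2*6/(-2))*(-1/14) + 24 = (2*6*(-1/2))*(-1/14) + 24 = -6*(-1/14) + 24 = 3/7 + 24 = 171/7 ≈ 24.429)
-a = -1*171/7 = -171/7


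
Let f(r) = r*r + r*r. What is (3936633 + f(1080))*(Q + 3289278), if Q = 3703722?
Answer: 43842144969000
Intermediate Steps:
f(r) = 2*r² (f(r) = r² + r² = 2*r²)
(3936633 + f(1080))*(Q + 3289278) = (3936633 + 2*1080²)*(3703722 + 3289278) = (3936633 + 2*1166400)*6993000 = (3936633 + 2332800)*6993000 = 6269433*6993000 = 43842144969000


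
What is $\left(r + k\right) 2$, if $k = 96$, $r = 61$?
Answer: $314$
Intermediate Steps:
$\left(r + k\right) 2 = \left(61 + 96\right) 2 = 157 \cdot 2 = 314$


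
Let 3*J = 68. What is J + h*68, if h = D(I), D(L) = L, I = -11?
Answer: -2176/3 ≈ -725.33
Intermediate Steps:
J = 68/3 (J = (⅓)*68 = 68/3 ≈ 22.667)
h = -11
J + h*68 = 68/3 - 11*68 = 68/3 - 748 = -2176/3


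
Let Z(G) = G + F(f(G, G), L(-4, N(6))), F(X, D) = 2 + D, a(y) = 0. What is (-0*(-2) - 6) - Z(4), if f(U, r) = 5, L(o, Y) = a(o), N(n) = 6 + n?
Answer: -12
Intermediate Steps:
L(o, Y) = 0
Z(G) = 2 + G (Z(G) = G + (2 + 0) = G + 2 = 2 + G)
(-0*(-2) - 6) - Z(4) = (-0*(-2) - 6) - (2 + 4) = (-2*0 - 6) - 1*6 = (0 - 6) - 6 = -6 - 6 = -12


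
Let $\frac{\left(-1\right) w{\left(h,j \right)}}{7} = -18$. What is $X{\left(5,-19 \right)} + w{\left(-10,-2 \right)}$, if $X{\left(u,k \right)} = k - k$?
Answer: $126$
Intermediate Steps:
$w{\left(h,j \right)} = 126$ ($w{\left(h,j \right)} = \left(-7\right) \left(-18\right) = 126$)
$X{\left(u,k \right)} = 0$
$X{\left(5,-19 \right)} + w{\left(-10,-2 \right)} = 0 + 126 = 126$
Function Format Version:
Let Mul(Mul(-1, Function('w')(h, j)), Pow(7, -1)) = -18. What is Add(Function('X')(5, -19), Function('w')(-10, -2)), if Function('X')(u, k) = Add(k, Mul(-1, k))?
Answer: 126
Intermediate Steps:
Function('w')(h, j) = 126 (Function('w')(h, j) = Mul(-7, -18) = 126)
Function('X')(u, k) = 0
Add(Function('X')(5, -19), Function('w')(-10, -2)) = Add(0, 126) = 126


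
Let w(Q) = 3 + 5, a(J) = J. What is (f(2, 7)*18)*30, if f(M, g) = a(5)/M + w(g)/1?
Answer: 5670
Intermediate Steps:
w(Q) = 8
f(M, g) = 8 + 5/M (f(M, g) = 5/M + 8/1 = 5/M + 8*1 = 5/M + 8 = 8 + 5/M)
(f(2, 7)*18)*30 = ((8 + 5/2)*18)*30 = ((21/2)*18)*30 = 189*30 = 5670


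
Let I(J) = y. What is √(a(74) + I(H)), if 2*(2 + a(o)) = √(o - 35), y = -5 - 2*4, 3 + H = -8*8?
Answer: √(-60 + 2*√39)/2 ≈ 3.4464*I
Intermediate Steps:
H = -67 (H = -3 - 8*8 = -3 - 64 = -67)
y = -13 (y = -5 - 8 = -13)
I(J) = -13
a(o) = -2 + √(-35 + o)/2 (a(o) = -2 + √(o - 35)/2 = -2 + √(-35 + o)/2)
√(a(74) + I(H)) = √((-2 + √(-35 + 74)/2) - 13) = √((-2 + √39/2) - 13) = √(-15 + √39/2)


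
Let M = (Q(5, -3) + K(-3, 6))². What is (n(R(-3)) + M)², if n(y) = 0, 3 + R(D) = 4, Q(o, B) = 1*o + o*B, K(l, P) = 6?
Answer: 256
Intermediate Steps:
Q(o, B) = o + B*o
R(D) = 1 (R(D) = -3 + 4 = 1)
M = 16 (M = (5*(1 - 3) + 6)² = (5*(-2) + 6)² = (-10 + 6)² = (-4)² = 16)
(n(R(-3)) + M)² = (0 + 16)² = 16² = 256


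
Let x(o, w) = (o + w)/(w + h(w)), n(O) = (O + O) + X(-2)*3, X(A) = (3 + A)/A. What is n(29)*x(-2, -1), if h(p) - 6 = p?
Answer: -339/8 ≈ -42.375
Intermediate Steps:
X(A) = (3 + A)/A
n(O) = -3/2 + 2*O (n(O) = (O + O) + ((3 - 2)/(-2))*3 = 2*O - ½*1*3 = 2*O - ½*3 = 2*O - 3/2 = -3/2 + 2*O)
h(p) = 6 + p
x(o, w) = (o + w)/(6 + 2*w) (x(o, w) = (o + w)/(w + (6 + w)) = (o + w)/(6 + 2*w))
n(29)*x(-2, -1) = (-3/2 + 2*29)*((-2 - 1)/(2*(3 - 1))) = (-3/2 + 58)*((½)*(-3)/2) = 113*((½)*(½)*(-3))/2 = (113/2)*(-¾) = -339/8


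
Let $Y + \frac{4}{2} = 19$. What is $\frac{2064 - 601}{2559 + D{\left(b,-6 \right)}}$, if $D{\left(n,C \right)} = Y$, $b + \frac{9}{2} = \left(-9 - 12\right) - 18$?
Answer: $\frac{209}{368} \approx 0.56793$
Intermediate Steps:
$b = - \frac{87}{2}$ ($b = - \frac{9}{2} - 39 = - \frac{87}{2} \approx -43.5$)
$Y = 17$ ($Y = -2 + 19 = 17$)
$D{\left(n,C \right)} = 17$
$\frac{2064 - 601}{2559 + D{\left(b,-6 \right)}} = \frac{2064 - 601}{2559 + 17} = \frac{1463}{2576} = 1463 \cdot \frac{1}{2576} = \frac{209}{368}$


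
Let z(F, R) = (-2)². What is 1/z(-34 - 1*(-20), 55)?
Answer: ¼ ≈ 0.25000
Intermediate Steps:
z(F, R) = 4
1/z(-34 - 1*(-20), 55) = 1/4 = ¼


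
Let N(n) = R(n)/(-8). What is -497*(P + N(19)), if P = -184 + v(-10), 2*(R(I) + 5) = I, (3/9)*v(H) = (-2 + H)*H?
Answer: -1395079/16 ≈ -87193.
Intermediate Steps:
v(H) = 3*H*(-2 + H) (v(H) = 3*((-2 + H)*H) = 3*(H*(-2 + H)) = 3*H*(-2 + H))
R(I) = -5 + I/2
N(n) = 5/8 - n/16 (N(n) = (-5 + n/2)/(-8) = (-5 + n/2)*(-⅛) = 5/8 - n/16)
P = 176 (P = -184 + 3*(-10)*(-2 - 10) = -184 + 3*(-10)*(-12) = -184 + 360 = 176)
-497*(P + N(19)) = -497*(176 + (5/8 - 1/16*19)) = -497*(176 + (5/8 - 19/16)) = -497*(176 - 9/16) = -497*2807/16 = -1395079/16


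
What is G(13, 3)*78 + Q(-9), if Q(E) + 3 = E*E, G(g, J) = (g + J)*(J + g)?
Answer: 20046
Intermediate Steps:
G(g, J) = (J + g)² (G(g, J) = (J + g)*(J + g) = (J + g)²)
Q(E) = -3 + E² (Q(E) = -3 + E*E = -3 + E²)
G(13, 3)*78 + Q(-9) = (3 + 13)²*78 + (-3 + (-9)²) = 16²*78 + (-3 + 81) = 256*78 + 78 = 19968 + 78 = 20046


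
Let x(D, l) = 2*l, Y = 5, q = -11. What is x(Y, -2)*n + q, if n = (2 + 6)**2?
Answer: -267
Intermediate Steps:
n = 64 (n = 8**2 = 64)
x(Y, -2)*n + q = (2*(-2))*64 - 11 = -4*64 - 11 = -256 - 11 = -267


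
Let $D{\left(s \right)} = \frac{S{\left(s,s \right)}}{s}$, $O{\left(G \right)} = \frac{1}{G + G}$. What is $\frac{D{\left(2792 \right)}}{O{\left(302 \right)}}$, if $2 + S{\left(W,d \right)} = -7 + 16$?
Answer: $\frac{1057}{698} \approx 1.5143$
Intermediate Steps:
$O{\left(G \right)} = \frac{1}{2 G}$
$S{\left(W,d \right)} = 7$ ($S{\left(W,d \right)} = -2 + \left(-7 + 16\right) = -2 + 9 = 7$)
$D{\left(s \right)} = \frac{7}{s}$
$\frac{D{\left(2792 \right)}}{O{\left(302 \right)}} = \frac{7 \cdot \frac{1}{2792}}{\frac{1}{2} \cdot \frac{1}{302}} = \frac{7 \frac{1}{\frac{1}{604}}}{2792} = \frac{7}{2792} \cdot 604 = \frac{1057}{698}$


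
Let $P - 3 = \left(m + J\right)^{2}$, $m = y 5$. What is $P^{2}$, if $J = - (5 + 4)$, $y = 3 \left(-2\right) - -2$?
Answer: $712336$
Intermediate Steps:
$y = -4$ ($y = -6 + 2 = -4$)
$m = -20$ ($m = \left(-4\right) 5 = -20$)
$J = -9$ ($J = \left(-1\right) 9 = -9$)
$P = 844$ ($P = 3 + \left(-20 - 9\right)^{2} = 3 + \left(-29\right)^{2} = 3 + 841 = 844$)
$P^{2} = 844^{2} = 712336$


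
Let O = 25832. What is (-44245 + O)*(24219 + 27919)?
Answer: -960016994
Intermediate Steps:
(-44245 + O)*(24219 + 27919) = (-44245 + 25832)*(24219 + 27919) = -18413*52138 = -960016994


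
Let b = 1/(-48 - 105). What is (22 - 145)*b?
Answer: 41/51 ≈ 0.80392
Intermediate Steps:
b = -1/153 (b = 1/(-153) = -1/153 ≈ -0.0065359)
(22 - 145)*b = (22 - 145)*(-1/153) = -123*(-1/153) = 41/51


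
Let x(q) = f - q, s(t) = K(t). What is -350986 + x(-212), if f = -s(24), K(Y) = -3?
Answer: -350771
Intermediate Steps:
s(t) = -3
f = 3 (f = -1*(-3) = 3)
x(q) = 3 - q
-350986 + x(-212) = -350986 + (3 - 1*(-212)) = -350986 + (3 + 212) = -350986 + 215 = -350771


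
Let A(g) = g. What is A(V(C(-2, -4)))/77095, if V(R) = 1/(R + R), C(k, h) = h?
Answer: -1/616760 ≈ -1.6214e-6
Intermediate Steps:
V(R) = 1/(2*R)
A(V(C(-2, -4)))/77095 = ((1/2)/(-4))/77095 = ((1/2)*(-1/4))*(1/77095) = -1/8*1/77095 = -1/616760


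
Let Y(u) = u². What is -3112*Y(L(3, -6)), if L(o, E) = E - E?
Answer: 0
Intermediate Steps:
L(o, E) = 0
-3112*Y(L(3, -6)) = -3112*0² = -3112*0 = 0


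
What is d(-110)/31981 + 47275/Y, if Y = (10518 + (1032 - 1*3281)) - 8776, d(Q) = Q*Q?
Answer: -1505767075/16214367 ≈ -92.866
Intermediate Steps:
d(Q) = Q²
Y = -507 (Y = (10518 + (1032 - 3281)) - 8776 = (10518 - 2249) - 8776 = 8269 - 8776 = -507)
d(-110)/31981 + 47275/Y = (-110)²/31981 + 47275/(-507) = 12100*(1/31981) + 47275*(-1/507) = 12100/31981 - 47275/507 = -1505767075/16214367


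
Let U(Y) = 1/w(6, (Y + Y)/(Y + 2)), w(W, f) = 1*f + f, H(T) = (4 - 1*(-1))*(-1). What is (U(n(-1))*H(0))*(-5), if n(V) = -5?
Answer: 15/4 ≈ 3.7500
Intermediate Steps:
H(T) = -5 (H(T) = (4 + 1)*(-1) = 5*(-1) = -5)
w(W, f) = 2*f (w(W, f) = f + f = 2*f)
U(Y) = (2 + Y)/(4*Y) (U(Y) = 1/(2*((Y + Y)/(Y + 2))) = 1/(2*((2*Y)/(2 + Y))) = 1/(2*(2*Y/(2 + Y))) = 1/(4*Y/(2 + Y)) = (2 + Y)/(4*Y))
(U(n(-1))*H(0))*(-5) = (((¼)*(2 - 5)/(-5))*(-5))*(-5) = (((¼)*(-⅕)*(-3))*(-5))*(-5) = ((3/20)*(-5))*(-5) = -¾*(-5) = 15/4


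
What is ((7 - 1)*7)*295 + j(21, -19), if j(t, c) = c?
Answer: 12371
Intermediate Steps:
((7 - 1)*7)*295 + j(21, -19) = ((7 - 1)*7)*295 - 19 = (6*7)*295 - 19 = 42*295 - 19 = 12390 - 19 = 12371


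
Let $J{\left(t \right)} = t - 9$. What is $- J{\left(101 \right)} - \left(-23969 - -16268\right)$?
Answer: $7609$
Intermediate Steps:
$J{\left(t \right)} = -9 + t$ ($J{\left(t \right)} = t - 9 = -9 + t$)
$- J{\left(101 \right)} - \left(-23969 - -16268\right) = - (-9 + 101) - \left(-23969 - -16268\right) = \left(-1\right) 92 - \left(-23969 + 16268\right) = -92 - -7701 = -92 + 7701 = 7609$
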